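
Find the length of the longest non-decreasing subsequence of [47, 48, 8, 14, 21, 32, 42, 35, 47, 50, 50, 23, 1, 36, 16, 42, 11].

Let dp[i] be the longest non-decreasing subsequence ending at position i. Then dp = [1, 2, 1, 2, 3, 4, 5, 5, 6, 7, 8, 4, 1, 6, 3, 7, 2].
The maximum is 8; one witness is 8, 14, 21, 32, 42, 47, 50, 50 at positions 3,4,5,6,7,9,10,11.

8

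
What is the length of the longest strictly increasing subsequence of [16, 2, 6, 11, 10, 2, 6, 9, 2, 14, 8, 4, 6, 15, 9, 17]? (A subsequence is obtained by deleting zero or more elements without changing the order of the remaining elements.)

6

One longest increasing subsequence is 2, 6, 11, 14, 15, 17 (positions 2,3,4,10,14,16), of length 6; no longer one exists.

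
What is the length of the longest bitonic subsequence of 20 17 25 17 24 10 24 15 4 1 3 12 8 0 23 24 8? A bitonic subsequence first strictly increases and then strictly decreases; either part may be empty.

Let inc[i] be the LIS ending at i and dec[i] the longest strictly decreasing subsequence starting at i. inc = [1, 1, 2, 1, 2, 1, 2, 2, 1, 1, 2, 3, 3, 1, 4, 5, 3], dec = [6, 5, 6, 5, 5, 4, 5, 4, 3, 2, 2, 3, 2, 1, 2, 2, 1].
max_i inc[i]+dec[i]−1 = 7, with one witness 20, 25, 24, 15, 12, 8, 0.

7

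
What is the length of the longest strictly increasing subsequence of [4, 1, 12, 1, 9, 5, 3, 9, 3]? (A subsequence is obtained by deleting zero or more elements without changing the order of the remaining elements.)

3

Scanning left to right, the best length ending at each element is: 4→1, 1→1, 12→2, 1→1, 9→2, 5→2, 3→2, 9→3, 3→2.
So the longest increasing subsequence has length 3, e.g. 4, 5, 9.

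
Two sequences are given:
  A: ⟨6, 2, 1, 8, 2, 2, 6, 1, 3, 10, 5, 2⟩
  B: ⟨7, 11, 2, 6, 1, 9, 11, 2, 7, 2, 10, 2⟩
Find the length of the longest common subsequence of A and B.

Backtracking the LCS table gives one alignment: 6 (A1,B4) → 1 (A3,B5) → 2 (A5,B8) → 2 (A6,B10) → 10 (A10,B11) → 2 (A12,B12).
So the longest common subsequence has length 6.

6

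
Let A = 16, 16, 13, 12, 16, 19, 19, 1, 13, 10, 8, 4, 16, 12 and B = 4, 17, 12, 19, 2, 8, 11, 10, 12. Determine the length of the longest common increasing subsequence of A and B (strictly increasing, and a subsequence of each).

2

For each value that appears in both, track the longest common increasing run ending there.
The best achievable length is 2; one witness is 4, 12 (A-positions 12,14, B-positions 1,3).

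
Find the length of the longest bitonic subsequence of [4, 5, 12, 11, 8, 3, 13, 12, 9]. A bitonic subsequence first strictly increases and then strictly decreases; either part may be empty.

6

Let inc[i] be the LIS ending at i and dec[i] the longest strictly decreasing subsequence starting at i. inc = [1, 2, 3, 3, 3, 1, 4, 4, 4], dec = [2, 2, 4, 3, 2, 1, 3, 2, 1].
max_i inc[i]+dec[i]−1 = 6, with one witness 4, 5, 12, 11, 8, 3.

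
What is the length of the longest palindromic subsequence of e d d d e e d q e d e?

8

Using dp[i][j] = 2 + dp[i+1][j−1] if the ends match, else max(dp[i+1][j], dp[i][j−1]):
dp[1][11] = 8. A witness is eddeedde at positions 1,2,4,5,6,7,10,11.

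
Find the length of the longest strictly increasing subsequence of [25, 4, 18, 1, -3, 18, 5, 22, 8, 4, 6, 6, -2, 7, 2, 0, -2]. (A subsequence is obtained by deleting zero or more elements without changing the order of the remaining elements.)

Let dp[i] be the longest increasing subsequence ending at position i. Then dp = [1, 1, 2, 1, 1, 2, 2, 3, 3, 2, 3, 3, 2, 4, 3, 3, 2].
The maximum is 4; one witness is 4, 5, 6, 7 at positions 2,7,11,14.

4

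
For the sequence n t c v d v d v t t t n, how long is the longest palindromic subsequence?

Using dp[i][j] = 2 + dp[i+1][j−1] if the ends match, else max(dp[i+1][j], dp[i][j−1]):
dp[1][12] = 9. A witness is ntvdvdvtn at positions 1,2,4,5,6,7,8,11,12.

9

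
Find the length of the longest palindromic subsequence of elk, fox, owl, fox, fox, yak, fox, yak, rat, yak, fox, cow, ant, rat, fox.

7

Using dp[i][j] = 2 + dp[i+1][j−1] if the ends match, else max(dp[i+1][j], dp[i][j−1]):
dp[1][15] = 7. A witness is fox fox yak rat yak fox fox at positions 2,7,8,9,10,11,15.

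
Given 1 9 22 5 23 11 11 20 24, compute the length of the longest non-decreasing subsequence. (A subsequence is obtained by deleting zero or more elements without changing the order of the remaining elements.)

6

Let dp[i] be the longest non-decreasing subsequence ending at position i. Then dp = [1, 2, 3, 2, 4, 3, 4, 5, 6].
The maximum is 6; one witness is 1, 9, 11, 11, 20, 24 at positions 1,2,6,7,8,9.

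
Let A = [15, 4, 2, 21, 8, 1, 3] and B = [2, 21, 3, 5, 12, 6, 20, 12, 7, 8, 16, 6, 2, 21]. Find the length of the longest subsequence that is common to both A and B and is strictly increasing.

For each value that appears in both, track the longest common increasing run ending there.
The best achievable length is 2; one witness is 2, 21 (A-positions 3,4, B-positions 1,2).

2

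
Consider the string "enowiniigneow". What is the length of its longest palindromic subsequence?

One longest palindromic subsequence is eniiine (positions 1,2,5,7,8,10,11); it reads the same forward and backward, and the interval DP gives dp[1][13] = 7.

7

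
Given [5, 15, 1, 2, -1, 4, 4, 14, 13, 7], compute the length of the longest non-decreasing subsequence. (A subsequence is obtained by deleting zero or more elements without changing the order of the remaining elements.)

Scanning left to right, the best length ending at each element is: 5→1, 15→2, 1→1, 2→2, -1→1, 4→3, 4→4, 14→5, 13→5, 7→5.
So the longest non-decreasing subsequence has length 5, e.g. 1, 2, 4, 4, 14.

5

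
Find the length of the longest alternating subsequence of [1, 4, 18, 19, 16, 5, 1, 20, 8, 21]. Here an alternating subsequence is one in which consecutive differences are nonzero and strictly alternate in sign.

A longest alternating subsequence is 1, 18, 16, 20, 8, 21 (positions 1,3,5,8,9,10); its 5 consecutive differences strictly alternate in sign, and length 6 is optimal.

6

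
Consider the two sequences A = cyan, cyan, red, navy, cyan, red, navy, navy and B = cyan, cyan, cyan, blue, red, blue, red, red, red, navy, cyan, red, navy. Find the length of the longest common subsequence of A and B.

7

A longest common subsequence is cyan, cyan, red, navy, cyan, red, navy (length 7); the LCS DP confirms no longer common subsequence exists.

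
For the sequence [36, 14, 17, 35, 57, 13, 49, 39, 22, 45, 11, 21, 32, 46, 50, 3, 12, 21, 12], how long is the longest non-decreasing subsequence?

7

One longest non-decreasing subsequence is 14, 17, 35, 39, 45, 46, 50 (positions 2,3,4,8,10,14,15), of length 7; no longer one exists.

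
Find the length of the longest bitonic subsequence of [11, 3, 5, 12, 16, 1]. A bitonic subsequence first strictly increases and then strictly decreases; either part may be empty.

One longest bitonic subsequence is 3, 5, 12, 16, 1 (positions 2,3,4,5,6): it rises to 16 then falls. Length 5 is optimal.

5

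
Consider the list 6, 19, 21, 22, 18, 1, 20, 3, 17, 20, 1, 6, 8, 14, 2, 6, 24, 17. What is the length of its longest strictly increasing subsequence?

Let dp[i] be the longest increasing subsequence ending at position i. Then dp = [1, 2, 3, 4, 2, 1, 3, 2, 3, 4, 1, 3, 4, 5, 2, 3, 6, 6].
The maximum is 6; one witness is 1, 3, 6, 8, 14, 24 at positions 6,8,12,13,14,17.

6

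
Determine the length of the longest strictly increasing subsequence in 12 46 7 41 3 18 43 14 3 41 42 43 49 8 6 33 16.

One longest increasing subsequence is 12, 18, 41, 42, 43, 49 (positions 1,6,10,11,12,13), of length 6; no longer one exists.

6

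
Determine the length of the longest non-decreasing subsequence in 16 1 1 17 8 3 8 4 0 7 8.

6

Let dp[i] be the longest non-decreasing subsequence ending at position i. Then dp = [1, 1, 2, 3, 3, 3, 4, 4, 1, 5, 6].
The maximum is 6; one witness is 1, 1, 3, 4, 7, 8 at positions 2,3,6,8,10,11.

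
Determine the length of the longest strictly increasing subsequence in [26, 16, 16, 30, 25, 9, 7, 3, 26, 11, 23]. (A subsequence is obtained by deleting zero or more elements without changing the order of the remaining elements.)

3

Scanning left to right, the best length ending at each element is: 26→1, 16→1, 16→1, 30→2, 25→2, 9→1, 7→1, 3→1, 26→3, 11→2, 23→3.
So the longest increasing subsequence has length 3, e.g. 16, 25, 26.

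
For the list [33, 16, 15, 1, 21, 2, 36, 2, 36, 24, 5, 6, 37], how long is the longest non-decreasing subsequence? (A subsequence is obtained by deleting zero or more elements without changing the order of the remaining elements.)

Scanning left to right, the best length ending at each element is: 33→1, 16→1, 15→1, 1→1, 21→2, 2→2, 36→3, 2→3, 36→4, 24→4, 5→4, 6→5, 37→6.
So the longest non-decreasing subsequence has length 6, e.g. 1, 2, 2, 5, 6, 37.

6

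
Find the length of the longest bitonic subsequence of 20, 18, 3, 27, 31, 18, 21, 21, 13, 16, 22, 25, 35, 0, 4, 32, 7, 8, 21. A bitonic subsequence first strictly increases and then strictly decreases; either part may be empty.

Let inc[i] be the LIS ending at i and dec[i] the longest strictly decreasing subsequence starting at i. inc = [1, 1, 1, 2, 3, 2, 3, 3, 2, 3, 4, 5, 6, 1, 2, 6, 3, 4, 5], dec = [4, 3, 2, 4, 4, 3, 3, 3, 2, 2, 2, 2, 3, 1, 1, 2, 1, 1, 1].
max_i inc[i]+dec[i]−1 = 8, with one witness 3, 18, 21, 22, 25, 35, 32, 21.

8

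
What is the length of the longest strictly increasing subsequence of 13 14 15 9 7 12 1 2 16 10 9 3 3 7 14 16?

6

Scanning left to right, the best length ending at each element is: 13→1, 14→2, 15→3, 9→1, 7→1, 12→2, 1→1, 2→2, 16→4, 10→3, 9→3, 3→3, 3→3, 7→4, 14→5, 16→6.
So the longest increasing subsequence has length 6, e.g. 1, 2, 3, 7, 14, 16.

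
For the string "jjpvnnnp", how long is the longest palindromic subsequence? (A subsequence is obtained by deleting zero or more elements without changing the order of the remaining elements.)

Using dp[i][j] = 2 + dp[i+1][j−1] if the ends match, else max(dp[i+1][j], dp[i][j−1]):
dp[1][8] = 5. A witness is pnnnp at positions 3,5,6,7,8.

5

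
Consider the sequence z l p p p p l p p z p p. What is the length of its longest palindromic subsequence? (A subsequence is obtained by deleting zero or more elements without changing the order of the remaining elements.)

One longest palindromic subsequence is pppplpppp (positions 3,4,5,6,7,8,9,11,12); it reads the same forward and backward, and the interval DP gives dp[1][12] = 9.

9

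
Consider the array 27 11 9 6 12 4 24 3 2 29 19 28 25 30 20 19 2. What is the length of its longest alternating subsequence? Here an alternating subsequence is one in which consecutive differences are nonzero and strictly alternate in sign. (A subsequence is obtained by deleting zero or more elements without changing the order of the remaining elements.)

A longest alternating subsequence is 27, 11, 12, 4, 24, 3, 29, 19, 28, 25, 30, 20 (positions 1,2,5,6,7,8,10,11,12,13,14,15); its 11 consecutive differences strictly alternate in sign, and length 12 is optimal.

12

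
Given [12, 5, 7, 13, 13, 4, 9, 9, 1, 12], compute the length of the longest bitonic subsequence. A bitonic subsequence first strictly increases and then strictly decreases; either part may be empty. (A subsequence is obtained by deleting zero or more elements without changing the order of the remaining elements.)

Let inc[i] be the LIS ending at i and dec[i] the longest strictly decreasing subsequence starting at i. inc = [1, 1, 2, 3, 3, 1, 3, 3, 1, 4], dec = [4, 3, 3, 3, 3, 2, 2, 2, 1, 1].
max_i inc[i]+dec[i]−1 = 5, with one witness 5, 7, 13, 9, 1.

5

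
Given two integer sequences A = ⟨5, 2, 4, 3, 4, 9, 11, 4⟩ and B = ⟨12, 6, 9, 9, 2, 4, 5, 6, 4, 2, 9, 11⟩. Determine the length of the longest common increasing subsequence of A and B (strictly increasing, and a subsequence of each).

4

For each value that appears in both, track the longest common increasing run ending there.
The best achievable length is 4; one witness is 2, 4, 9, 11 (A-positions 2,3,6,7, B-positions 5,6,11,12).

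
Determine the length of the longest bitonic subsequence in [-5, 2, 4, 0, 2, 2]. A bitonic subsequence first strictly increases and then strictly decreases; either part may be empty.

4

Let inc[i] be the LIS ending at i and dec[i] the longest strictly decreasing subsequence starting at i. inc = [1, 2, 3, 2, 3, 3], dec = [1, 2, 2, 1, 1, 1].
max_i inc[i]+dec[i]−1 = 4, with one witness -5, 2, 4, 2.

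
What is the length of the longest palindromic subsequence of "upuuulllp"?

Using dp[i][j] = 2 + dp[i+1][j−1] if the ends match, else max(dp[i+1][j], dp[i][j−1]):
dp[1][9] = 5. A witness is plllp at positions 2,6,7,8,9.

5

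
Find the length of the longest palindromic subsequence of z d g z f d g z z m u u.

5

One longest palindromic subsequence is zzgzz (positions 1,4,7,8,9); it reads the same forward and backward, and the interval DP gives dp[1][12] = 5.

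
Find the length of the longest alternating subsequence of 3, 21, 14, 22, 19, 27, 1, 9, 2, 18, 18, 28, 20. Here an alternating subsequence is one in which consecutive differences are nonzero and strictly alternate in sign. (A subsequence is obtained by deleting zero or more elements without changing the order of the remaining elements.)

11

A longest alternating subsequence is 3, 21, 14, 22, 19, 27, 1, 9, 2, 28, 20 (positions 1,2,3,4,5,6,7,8,9,12,13); its 10 consecutive differences strictly alternate in sign, and length 11 is optimal.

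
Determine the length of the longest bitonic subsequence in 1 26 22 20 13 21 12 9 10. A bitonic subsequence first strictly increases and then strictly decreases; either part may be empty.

One longest bitonic subsequence is 1, 26, 22, 20, 13, 12, 10 (positions 1,2,3,4,5,7,9): it rises to 26 then falls. Length 7 is optimal.

7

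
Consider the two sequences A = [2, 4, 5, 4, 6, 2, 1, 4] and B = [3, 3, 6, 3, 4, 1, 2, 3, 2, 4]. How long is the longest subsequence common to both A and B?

3

Backtracking the LCS table gives one alignment: 2 (A1,B7) → 2 (A6,B9) → 4 (A8,B10).
So the longest common subsequence has length 3.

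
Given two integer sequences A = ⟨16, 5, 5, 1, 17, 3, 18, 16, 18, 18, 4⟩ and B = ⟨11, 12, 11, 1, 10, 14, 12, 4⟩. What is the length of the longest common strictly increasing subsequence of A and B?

For each value that appears in both, track the longest common increasing run ending there.
The best achievable length is 2; one witness is 1, 4 (A-positions 4,11, B-positions 4,8).

2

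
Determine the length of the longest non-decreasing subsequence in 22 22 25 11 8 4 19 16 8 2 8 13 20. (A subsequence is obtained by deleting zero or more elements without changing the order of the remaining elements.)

Let dp[i] be the longest non-decreasing subsequence ending at position i. Then dp = [1, 2, 3, 1, 1, 1, 2, 2, 2, 1, 3, 4, 5].
The maximum is 5; one witness is 8, 8, 8, 13, 20 at positions 5,9,11,12,13.

5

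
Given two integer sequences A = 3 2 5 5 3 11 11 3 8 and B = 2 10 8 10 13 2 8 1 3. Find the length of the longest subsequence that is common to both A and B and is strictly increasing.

2

For each value that appears in both, track the longest common increasing run ending there.
The best achievable length is 2; one witness is 2, 8 (A-positions 2,9, B-positions 1,3).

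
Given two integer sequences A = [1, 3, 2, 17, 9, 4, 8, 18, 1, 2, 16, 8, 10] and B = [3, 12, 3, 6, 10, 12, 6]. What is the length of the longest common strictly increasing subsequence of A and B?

For each value that appears in both, track the longest common increasing run ending there.
The best achievable length is 2; one witness is 3, 10 (A-positions 2,13, B-positions 1,5).

2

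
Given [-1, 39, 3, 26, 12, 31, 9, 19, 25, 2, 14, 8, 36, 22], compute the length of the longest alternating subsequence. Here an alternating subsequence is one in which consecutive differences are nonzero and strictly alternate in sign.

13

A longest alternating subsequence is -1, 39, 3, 26, 12, 31, 9, 19, 2, 14, 8, 36, 22 (positions 1,2,3,4,5,6,7,8,10,11,12,13,14); its 12 consecutive differences strictly alternate in sign, and length 13 is optimal.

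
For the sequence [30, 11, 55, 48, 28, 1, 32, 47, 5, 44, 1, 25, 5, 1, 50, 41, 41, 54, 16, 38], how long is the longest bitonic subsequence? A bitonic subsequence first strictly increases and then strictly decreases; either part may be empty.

8

One longest bitonic subsequence is 30, 55, 48, 47, 44, 25, 5, 1 (positions 1,3,4,8,10,12,13,14): it rises to 55 then falls. Length 8 is optimal.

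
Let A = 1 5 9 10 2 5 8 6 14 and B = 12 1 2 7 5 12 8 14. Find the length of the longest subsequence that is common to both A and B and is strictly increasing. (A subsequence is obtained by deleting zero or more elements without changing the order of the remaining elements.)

A longest common strictly increasing subsequence is 1, 2, 5, 8, 14 (length 5); it appears in order in both A and B, and no longer such subsequence exists.

5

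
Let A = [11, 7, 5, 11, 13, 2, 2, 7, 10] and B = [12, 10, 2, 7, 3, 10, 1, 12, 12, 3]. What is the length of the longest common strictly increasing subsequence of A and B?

3

A longest common strictly increasing subsequence is 2, 7, 10 (length 3); it appears in order in both A and B, and no longer such subsequence exists.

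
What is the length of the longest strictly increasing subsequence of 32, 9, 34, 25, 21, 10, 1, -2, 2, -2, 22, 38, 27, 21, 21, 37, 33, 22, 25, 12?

5

Scanning left to right, the best length ending at each element is: 32→1, 9→1, 34→2, 25→2, 21→2, 10→2, 1→1, -2→1, 2→2, -2→1, 22→3, 38→4, 27→4, 21→3, 21→3, 37→5, 33→5, 22→4, 25→5, 12→3.
So the longest increasing subsequence has length 5, e.g. 9, 21, 22, 27, 37.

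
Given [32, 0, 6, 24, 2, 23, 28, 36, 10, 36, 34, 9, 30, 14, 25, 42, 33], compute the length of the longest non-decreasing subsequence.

One longest non-decreasing subsequence is 0, 6, 24, 28, 36, 36, 42 (positions 2,3,4,7,8,10,16), of length 7; no longer one exists.

7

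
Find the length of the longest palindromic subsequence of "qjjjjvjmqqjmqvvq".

8

One longest palindromic subsequence is qvmqqmvq (positions 1,6,8,9,10,12,15,16); it reads the same forward and backward, and the interval DP gives dp[1][16] = 8.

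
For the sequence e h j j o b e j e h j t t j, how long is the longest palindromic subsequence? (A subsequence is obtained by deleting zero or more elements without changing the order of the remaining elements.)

7

One longest palindromic subsequence is jjejejj (positions 3,4,7,8,9,11,14); it reads the same forward and backward, and the interval DP gives dp[1][14] = 7.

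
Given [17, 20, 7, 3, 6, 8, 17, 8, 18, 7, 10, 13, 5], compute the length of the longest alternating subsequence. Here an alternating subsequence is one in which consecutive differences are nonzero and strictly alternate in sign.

9

A longest alternating subsequence is 17, 20, 7, 17, 8, 18, 7, 10, 5 (positions 1,2,3,7,8,9,10,11,13); its 8 consecutive differences strictly alternate in sign, and length 9 is optimal.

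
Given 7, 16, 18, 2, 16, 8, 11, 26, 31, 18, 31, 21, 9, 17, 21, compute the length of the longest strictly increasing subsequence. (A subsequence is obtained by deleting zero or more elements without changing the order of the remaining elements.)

5

Let dp[i] be the longest increasing subsequence ending at position i. Then dp = [1, 2, 3, 1, 2, 2, 3, 4, 5, 4, 5, 5, 3, 4, 5].
The maximum is 5; one witness is 7, 16, 18, 26, 31 at positions 1,2,3,8,9.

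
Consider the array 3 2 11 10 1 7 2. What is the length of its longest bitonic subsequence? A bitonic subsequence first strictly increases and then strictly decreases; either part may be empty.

5

One longest bitonic subsequence is 3, 11, 10, 7, 2 (positions 1,3,4,6,7): it rises to 11 then falls. Length 5 is optimal.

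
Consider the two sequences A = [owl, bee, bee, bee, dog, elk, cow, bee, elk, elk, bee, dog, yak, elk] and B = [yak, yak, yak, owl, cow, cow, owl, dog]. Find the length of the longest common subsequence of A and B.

3

A longest common subsequence is owl, cow, dog (length 3); the LCS DP confirms no longer common subsequence exists.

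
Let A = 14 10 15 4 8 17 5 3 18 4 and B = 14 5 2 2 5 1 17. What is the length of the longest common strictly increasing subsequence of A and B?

For each value that appears in both, track the longest common increasing run ending there.
The best achievable length is 2; one witness is 14, 17 (A-positions 1,6, B-positions 1,7).

2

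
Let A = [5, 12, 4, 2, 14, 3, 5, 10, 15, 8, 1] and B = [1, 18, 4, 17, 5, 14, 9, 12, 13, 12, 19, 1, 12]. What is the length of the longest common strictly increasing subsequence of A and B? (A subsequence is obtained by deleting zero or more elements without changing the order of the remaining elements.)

A longest common strictly increasing subsequence is 4, 5 (length 2); it appears in order in both A and B, and no longer such subsequence exists.

2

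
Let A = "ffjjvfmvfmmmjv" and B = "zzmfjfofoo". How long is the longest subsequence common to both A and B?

4

A longest common subsequence is fjff (length 4); the LCS DP confirms no longer common subsequence exists.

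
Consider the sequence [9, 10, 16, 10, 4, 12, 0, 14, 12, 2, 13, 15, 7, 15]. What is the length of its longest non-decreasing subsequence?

8

Scanning left to right, the best length ending at each element is: 9→1, 10→2, 16→3, 10→3, 4→1, 12→4, 0→1, 14→5, 12→5, 2→2, 13→6, 15→7, 7→3, 15→8.
So the longest non-decreasing subsequence has length 8, e.g. 9, 10, 10, 12, 12, 13, 15, 15.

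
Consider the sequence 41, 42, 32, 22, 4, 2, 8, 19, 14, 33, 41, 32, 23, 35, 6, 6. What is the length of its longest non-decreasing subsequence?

5

Let dp[i] be the longest non-decreasing subsequence ending at position i. Then dp = [1, 2, 1, 1, 1, 1, 2, 3, 3, 4, 5, 4, 4, 5, 2, 3].
The maximum is 5; one witness is 4, 8, 19, 33, 41 at positions 5,7,8,10,11.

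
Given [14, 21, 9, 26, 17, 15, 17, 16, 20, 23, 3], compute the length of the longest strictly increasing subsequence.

Scanning left to right, the best length ending at each element is: 14→1, 21→2, 9→1, 26→3, 17→2, 15→2, 17→3, 16→3, 20→4, 23→5, 3→1.
So the longest increasing subsequence has length 5, e.g. 14, 15, 17, 20, 23.

5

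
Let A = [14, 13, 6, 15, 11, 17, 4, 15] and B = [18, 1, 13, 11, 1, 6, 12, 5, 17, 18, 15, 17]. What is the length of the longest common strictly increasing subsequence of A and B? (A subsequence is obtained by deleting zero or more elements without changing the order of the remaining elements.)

A longest common strictly increasing subsequence is 13, 15, 17 (length 3); it appears in order in both A and B, and no longer such subsequence exists.

3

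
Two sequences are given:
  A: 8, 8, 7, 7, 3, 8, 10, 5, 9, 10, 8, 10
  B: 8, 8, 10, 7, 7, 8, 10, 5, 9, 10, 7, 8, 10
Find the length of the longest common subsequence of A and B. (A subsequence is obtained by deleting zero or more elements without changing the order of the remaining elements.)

11

A longest common subsequence is 8, 8, 7, 7, 8, 10, 5, 9, 10, 8, 10 (length 11); the LCS DP confirms no longer common subsequence exists.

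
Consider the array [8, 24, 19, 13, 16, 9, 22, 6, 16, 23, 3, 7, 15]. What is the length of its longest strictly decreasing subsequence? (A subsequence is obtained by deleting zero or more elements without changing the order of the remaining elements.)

Scanning left to right, the best length ending at each element is: 8→1, 24→1, 19→2, 13→3, 16→3, 9→4, 22→2, 6→5, 16→3, 23→2, 3→6, 7→5, 15→4.
So the longest decreasing subsequence has length 6, e.g. 24, 19, 13, 9, 6, 3.

6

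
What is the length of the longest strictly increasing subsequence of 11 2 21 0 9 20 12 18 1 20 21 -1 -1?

6

One longest increasing subsequence is 2, 9, 12, 18, 20, 21 (positions 2,5,7,8,10,11), of length 6; no longer one exists.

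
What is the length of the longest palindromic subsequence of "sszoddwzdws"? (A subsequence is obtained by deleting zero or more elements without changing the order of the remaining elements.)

Using dp[i][j] = 2 + dp[i+1][j−1] if the ends match, else max(dp[i+1][j], dp[i][j−1]):
dp[1][11] = 6. A witness is szddzs at positions 1,3,5,6,8,11.

6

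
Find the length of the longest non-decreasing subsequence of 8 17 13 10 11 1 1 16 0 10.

Scanning left to right, the best length ending at each element is: 8→1, 17→2, 13→2, 10→2, 11→3, 1→1, 1→2, 16→4, 0→1, 10→3.
So the longest non-decreasing subsequence has length 4, e.g. 8, 10, 11, 16.

4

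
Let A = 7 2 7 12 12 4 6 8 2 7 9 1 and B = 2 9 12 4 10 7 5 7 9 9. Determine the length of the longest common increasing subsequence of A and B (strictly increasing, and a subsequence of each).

4

For each value that appears in both, track the longest common increasing run ending there.
The best achievable length is 4; one witness is 2, 4, 7, 9 (A-positions 2,6,10,11, B-positions 1,4,6,9).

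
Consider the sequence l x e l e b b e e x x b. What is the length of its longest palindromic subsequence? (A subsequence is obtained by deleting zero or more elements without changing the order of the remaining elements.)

One longest palindromic subsequence is xeebbeex (positions 2,3,5,6,7,8,9,11); it reads the same forward and backward, and the interval DP gives dp[1][12] = 8.

8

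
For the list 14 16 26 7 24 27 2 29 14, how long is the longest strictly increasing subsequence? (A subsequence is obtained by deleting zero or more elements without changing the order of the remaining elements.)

One longest increasing subsequence is 14, 16, 26, 27, 29 (positions 1,2,3,6,8), of length 5; no longer one exists.

5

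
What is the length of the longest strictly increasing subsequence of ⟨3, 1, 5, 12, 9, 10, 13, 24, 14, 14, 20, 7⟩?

Scanning left to right, the best length ending at each element is: 3→1, 1→1, 5→2, 12→3, 9→3, 10→4, 13→5, 24→6, 14→6, 14→6, 20→7, 7→3.
So the longest increasing subsequence has length 7, e.g. 3, 5, 9, 10, 13, 14, 20.

7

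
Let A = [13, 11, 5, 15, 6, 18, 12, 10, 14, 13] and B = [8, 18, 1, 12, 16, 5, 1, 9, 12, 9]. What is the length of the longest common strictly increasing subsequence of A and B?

A longest common strictly increasing subsequence is 5, 12 (length 2); it appears in order in both A and B, and no longer such subsequence exists.

2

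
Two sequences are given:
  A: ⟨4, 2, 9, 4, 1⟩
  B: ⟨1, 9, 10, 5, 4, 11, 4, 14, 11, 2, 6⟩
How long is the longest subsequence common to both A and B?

A longest common subsequence is 4, 2 (length 2); the LCS DP confirms no longer common subsequence exists.

2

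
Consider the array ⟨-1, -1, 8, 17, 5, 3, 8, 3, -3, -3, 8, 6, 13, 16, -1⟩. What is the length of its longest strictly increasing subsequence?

5

Let dp[i] be the longest increasing subsequence ending at position i. Then dp = [1, 1, 2, 3, 2, 2, 3, 2, 1, 1, 3, 3, 4, 5, 2].
The maximum is 5; one witness is -1, 5, 8, 13, 16 at positions 1,5,7,13,14.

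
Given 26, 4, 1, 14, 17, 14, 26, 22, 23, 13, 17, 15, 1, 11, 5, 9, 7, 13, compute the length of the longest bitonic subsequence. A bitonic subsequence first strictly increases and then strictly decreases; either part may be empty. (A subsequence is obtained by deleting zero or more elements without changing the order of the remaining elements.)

Let inc[i] be the LIS ending at i and dec[i] the longest strictly decreasing subsequence starting at i. inc = [1, 1, 1, 2, 3, 2, 4, 4, 5, 2, 3, 3, 1, 2, 2, 3, 3, 4], dec = [7, 2, 1, 5, 6, 5, 7, 6, 6, 4, 5, 4, 1, 3, 1, 2, 1, 1].
max_i inc[i]+dec[i]−1 = 10, with one witness 4, 14, 17, 26, 23, 17, 15, 11, 9, 7.

10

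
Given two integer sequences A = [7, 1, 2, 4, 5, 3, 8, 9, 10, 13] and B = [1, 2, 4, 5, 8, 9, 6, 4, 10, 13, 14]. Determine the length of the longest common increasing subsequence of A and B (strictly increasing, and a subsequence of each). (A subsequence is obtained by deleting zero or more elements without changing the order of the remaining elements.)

For each value that appears in both, track the longest common increasing run ending there.
The best achievable length is 8; one witness is 1, 2, 4, 5, 8, 9, 10, 13 (A-positions 2,3,4,5,7,8,9,10, B-positions 1,2,3,4,5,6,9,10).

8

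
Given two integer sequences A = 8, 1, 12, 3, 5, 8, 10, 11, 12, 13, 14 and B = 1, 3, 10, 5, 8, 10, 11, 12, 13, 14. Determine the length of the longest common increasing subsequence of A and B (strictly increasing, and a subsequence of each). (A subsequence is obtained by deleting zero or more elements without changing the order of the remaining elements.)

9

For each value that appears in both, track the longest common increasing run ending there.
The best achievable length is 9; one witness is 1, 3, 5, 8, 10, 11, 12, 13, 14 (A-positions 2,4,5,6,7,8,9,10,11, B-positions 1,2,4,5,6,7,8,9,10).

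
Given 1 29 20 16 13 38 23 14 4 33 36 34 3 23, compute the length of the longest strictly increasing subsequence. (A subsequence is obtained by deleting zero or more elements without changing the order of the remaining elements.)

Let dp[i] be the longest increasing subsequence ending at position i. Then dp = [1, 2, 2, 2, 2, 3, 3, 3, 2, 4, 5, 5, 2, 4].
The maximum is 5; one witness is 1, 20, 23, 33, 36 at positions 1,3,7,10,11.

5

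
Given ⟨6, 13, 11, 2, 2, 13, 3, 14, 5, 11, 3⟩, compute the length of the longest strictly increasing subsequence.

4

Let dp[i] be the longest increasing subsequence ending at position i. Then dp = [1, 2, 2, 1, 1, 3, 2, 4, 3, 4, 2].
The maximum is 4; one witness is 6, 11, 13, 14 at positions 1,3,6,8.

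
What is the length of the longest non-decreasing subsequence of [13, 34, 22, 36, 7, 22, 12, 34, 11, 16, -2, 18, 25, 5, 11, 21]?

5

One longest non-decreasing subsequence is 7, 12, 16, 18, 25 (positions 5,7,10,12,13), of length 5; no longer one exists.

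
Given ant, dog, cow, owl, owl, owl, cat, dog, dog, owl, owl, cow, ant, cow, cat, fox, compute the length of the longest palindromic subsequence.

10

One longest palindromic subsequence is ant cow owl owl dog dog owl owl cow ant (positions 1,3,4,5,8,9,10,11,12,13); it reads the same forward and backward, and the interval DP gives dp[1][16] = 10.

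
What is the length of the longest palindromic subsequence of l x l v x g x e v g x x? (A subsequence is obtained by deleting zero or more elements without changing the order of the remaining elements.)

7

Using dp[i][j] = 2 + dp[i+1][j−1] if the ends match, else max(dp[i+1][j], dp[i][j−1]):
dp[1][12] = 7. A witness is xxgvgxx at positions 2,5,6,9,10,11,12.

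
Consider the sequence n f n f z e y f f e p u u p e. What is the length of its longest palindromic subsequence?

One longest palindromic subsequence is epuupe (positions 6,11,12,13,14,15); it reads the same forward and backward, and the interval DP gives dp[1][15] = 6.

6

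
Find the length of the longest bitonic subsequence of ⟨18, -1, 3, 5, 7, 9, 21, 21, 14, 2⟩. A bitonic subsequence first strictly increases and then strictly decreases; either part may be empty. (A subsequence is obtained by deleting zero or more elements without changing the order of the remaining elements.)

Let inc[i] be the LIS ending at i and dec[i] the longest strictly decreasing subsequence starting at i. inc = [1, 1, 2, 3, 4, 5, 6, 6, 6, 2], dec = [3, 1, 2, 2, 2, 2, 3, 3, 2, 1].
max_i inc[i]+dec[i]−1 = 8, with one witness -1, 3, 5, 7, 9, 21, 14, 2.

8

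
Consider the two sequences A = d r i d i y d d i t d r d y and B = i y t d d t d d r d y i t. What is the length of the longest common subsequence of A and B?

9

Backtracking the LCS table gives one alignment: i (A5,B1) → y (A6,B2) → d (A7,B4) → d (A8,B5) → t (A10,B6) → d (A11,B8) → r (A12,B9) → d (A13,B10) → y (A14,B11).
So the longest common subsequence has length 9.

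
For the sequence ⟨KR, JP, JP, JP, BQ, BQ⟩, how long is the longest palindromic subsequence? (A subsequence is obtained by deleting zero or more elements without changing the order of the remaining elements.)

3

One longest palindromic subsequence is JP JP JP (positions 2,3,4); it reads the same forward and backward, and the interval DP gives dp[1][6] = 3.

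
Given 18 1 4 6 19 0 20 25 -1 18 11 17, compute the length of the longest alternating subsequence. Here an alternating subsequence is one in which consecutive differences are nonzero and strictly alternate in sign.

9

Track the best alternating length ending on an up-step vs a down-step at each position: up/down = 1/1, 1/2, 3/2, 3/2, 3/1, 1/4, 5/1, 5/1, 1/6, 7/6, 7/8, 9/8.
The maximum over both is 9; one such subsequence is 18, 1, 4, 0, 20, -1, 18, 11, 17.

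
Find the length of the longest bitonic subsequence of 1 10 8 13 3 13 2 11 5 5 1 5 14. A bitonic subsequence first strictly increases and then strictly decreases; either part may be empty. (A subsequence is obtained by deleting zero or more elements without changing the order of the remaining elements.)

6

Let inc[i] be the LIS ending at i and dec[i] the longest strictly decreasing subsequence starting at i. inc = [1, 2, 2, 3, 2, 3, 2, 3, 3, 3, 1, 3, 4], dec = [1, 5, 4, 4, 3, 4, 2, 3, 2, 2, 1, 1, 1].
max_i inc[i]+dec[i]−1 = 6, with one witness 1, 10, 8, 3, 2, 1.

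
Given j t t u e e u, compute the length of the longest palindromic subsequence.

One longest palindromic subsequence is ueeu (positions 4,5,6,7); it reads the same forward and backward, and the interval DP gives dp[1][7] = 4.

4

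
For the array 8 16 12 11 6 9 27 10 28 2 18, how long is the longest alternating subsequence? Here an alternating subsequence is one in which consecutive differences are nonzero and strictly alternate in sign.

A longest alternating subsequence is 8, 16, 12, 27, 10, 28, 2, 18 (positions 1,2,3,7,8,9,10,11); its 7 consecutive differences strictly alternate in sign, and length 8 is optimal.

8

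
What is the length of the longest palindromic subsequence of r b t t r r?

4

Using dp[i][j] = 2 + dp[i+1][j−1] if the ends match, else max(dp[i+1][j], dp[i][j−1]):
dp[1][6] = 4. A witness is rttr at positions 1,3,4,6.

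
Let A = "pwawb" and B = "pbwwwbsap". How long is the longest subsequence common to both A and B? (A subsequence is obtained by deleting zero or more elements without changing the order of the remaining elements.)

Backtracking the LCS table gives one alignment: p (A1,B1) → w (A2,B4) → w (A4,B5) → b (A5,B6).
So the longest common subsequence has length 4.

4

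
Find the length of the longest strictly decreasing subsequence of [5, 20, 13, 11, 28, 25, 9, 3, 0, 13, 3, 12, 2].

One longest decreasing subsequence is 20, 13, 11, 9, 3, 0 (positions 2,3,4,7,8,9), of length 6; no longer one exists.

6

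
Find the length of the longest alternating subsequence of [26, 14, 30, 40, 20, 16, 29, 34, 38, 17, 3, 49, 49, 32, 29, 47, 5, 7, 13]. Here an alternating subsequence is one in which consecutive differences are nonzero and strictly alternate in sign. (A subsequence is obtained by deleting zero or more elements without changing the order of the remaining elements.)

11

A longest alternating subsequence is 26, 14, 30, 20, 29, 17, 49, 32, 47, 5, 7 (positions 1,2,3,5,7,10,12,14,16,17,18); its 10 consecutive differences strictly alternate in sign, and length 11 is optimal.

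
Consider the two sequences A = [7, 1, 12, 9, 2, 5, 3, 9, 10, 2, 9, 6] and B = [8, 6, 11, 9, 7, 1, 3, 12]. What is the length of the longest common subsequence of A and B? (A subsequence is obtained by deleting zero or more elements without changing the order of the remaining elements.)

3

Backtracking the LCS table gives one alignment: 7 (A1,B5) → 1 (A2,B6) → 12 (A3,B8).
So the longest common subsequence has length 3.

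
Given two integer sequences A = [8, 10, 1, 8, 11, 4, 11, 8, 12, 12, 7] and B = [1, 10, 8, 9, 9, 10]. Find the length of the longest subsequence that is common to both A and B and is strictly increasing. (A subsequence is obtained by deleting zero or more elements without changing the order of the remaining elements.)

2

A longest common strictly increasing subsequence is 1, 8 (length 2); it appears in order in both A and B, and no longer such subsequence exists.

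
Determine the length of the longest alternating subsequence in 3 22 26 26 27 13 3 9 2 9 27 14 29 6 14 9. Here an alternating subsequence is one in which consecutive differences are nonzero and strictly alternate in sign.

A longest alternating subsequence is 3, 22, 3, 9, 2, 27, 14, 29, 6, 14, 9 (positions 1,2,7,8,9,11,12,13,14,15,16); its 10 consecutive differences strictly alternate in sign, and length 11 is optimal.

11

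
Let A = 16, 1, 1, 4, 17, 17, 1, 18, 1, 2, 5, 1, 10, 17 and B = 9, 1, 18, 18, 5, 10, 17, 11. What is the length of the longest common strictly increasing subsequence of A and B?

4

A longest common strictly increasing subsequence is 1, 5, 10, 17 (length 4); it appears in order in both A and B, and no longer such subsequence exists.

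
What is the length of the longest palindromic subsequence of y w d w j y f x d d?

5

One longest palindromic subsequence is ywdwy (positions 1,2,3,4,6); it reads the same forward and backward, and the interval DP gives dp[1][10] = 5.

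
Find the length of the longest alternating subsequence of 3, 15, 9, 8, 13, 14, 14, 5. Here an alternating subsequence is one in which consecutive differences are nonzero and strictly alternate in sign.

5

A longest alternating subsequence is 3, 15, 9, 13, 5 (positions 1,2,3,5,8); its 4 consecutive differences strictly alternate in sign, and length 5 is optimal.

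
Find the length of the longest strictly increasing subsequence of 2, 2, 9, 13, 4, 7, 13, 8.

One longest increasing subsequence is 2, 4, 7, 13 (positions 1,5,6,7), of length 4; no longer one exists.

4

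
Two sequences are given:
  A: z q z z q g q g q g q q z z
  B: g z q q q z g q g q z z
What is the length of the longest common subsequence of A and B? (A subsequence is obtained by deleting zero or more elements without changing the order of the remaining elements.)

10

Backtracking the LCS table gives one alignment: z (A1,B2) → q (A2,B3) → q (A5,B4) → q (A7,B5) → g (A8,B7) → q (A9,B8) → g (A10,B9) → q (A12,B10) → z (A13,B11) → z (A14,B12).
So the longest common subsequence has length 10.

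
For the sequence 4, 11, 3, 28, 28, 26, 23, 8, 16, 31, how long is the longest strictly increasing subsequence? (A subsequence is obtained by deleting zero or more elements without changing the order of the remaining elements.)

Let dp[i] be the longest increasing subsequence ending at position i. Then dp = [1, 2, 1, 3, 3, 3, 3, 2, 3, 4].
The maximum is 4; one witness is 4, 11, 28, 31 at positions 1,2,4,10.

4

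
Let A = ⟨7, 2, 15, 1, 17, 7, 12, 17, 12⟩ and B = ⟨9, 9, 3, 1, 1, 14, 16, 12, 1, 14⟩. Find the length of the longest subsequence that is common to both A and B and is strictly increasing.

2

A longest common strictly increasing subsequence is 1, 12 (length 2); it appears in order in both A and B, and no longer such subsequence exists.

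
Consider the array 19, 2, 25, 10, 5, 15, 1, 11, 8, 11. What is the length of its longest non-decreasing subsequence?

Let dp[i] be the longest non-decreasing subsequence ending at position i. Then dp = [1, 1, 2, 2, 2, 3, 1, 3, 3, 4].
The maximum is 4; one witness is 2, 10, 11, 11 at positions 2,4,8,10.

4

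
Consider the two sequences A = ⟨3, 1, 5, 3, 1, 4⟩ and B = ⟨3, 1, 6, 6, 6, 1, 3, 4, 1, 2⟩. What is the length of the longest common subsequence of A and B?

4

A longest common subsequence is 3, 1, 3, 1 (length 4); the LCS DP confirms no longer common subsequence exists.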